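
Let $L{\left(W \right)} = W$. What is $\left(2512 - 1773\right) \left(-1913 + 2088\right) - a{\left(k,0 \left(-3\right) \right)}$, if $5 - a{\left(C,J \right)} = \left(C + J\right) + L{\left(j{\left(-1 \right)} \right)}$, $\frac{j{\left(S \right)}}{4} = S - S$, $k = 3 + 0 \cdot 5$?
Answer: $129323$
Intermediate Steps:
$k = 3$ ($k = 3 + 0 = 3$)
$j{\left(S \right)} = 0$ ($j{\left(S \right)} = 4 \left(S - S\right) = 4 \cdot 0 = 0$)
$a{\left(C,J \right)} = 5 - C - J$ ($a{\left(C,J \right)} = 5 - \left(\left(C + J\right) + 0\right) = 5 - \left(C + J\right) = 5 - C - J$)
$\left(2512 - 1773\right) \left(-1913 + 2088\right) - a{\left(k,0 \left(-3\right) \right)} = \left(2512 - 1773\right) \left(-1913 + 2088\right) - \left(5 - 3 - 0 \left(-3\right)\right) = 739 \cdot 175 - \left(5 - 3 - 0\right) = 129325 - \left(5 - 3 + 0\right) = 129325 - 2 = 129323$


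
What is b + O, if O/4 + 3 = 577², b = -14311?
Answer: 1317393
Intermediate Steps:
O = 1331704 (O = -12 + 4*577² = -12 + 4*332929 = -12 + 1331716 = 1331704)
b + O = -14311 + 1331704 = 1317393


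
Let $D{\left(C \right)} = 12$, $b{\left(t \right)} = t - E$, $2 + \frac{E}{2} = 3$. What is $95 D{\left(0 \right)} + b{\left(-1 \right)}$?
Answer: $1137$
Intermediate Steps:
$E = 2$ ($E = -4 + 2 \cdot 3 = -4 + 6 = 2$)
$b{\left(t \right)} = -2 + t$ ($b{\left(t \right)} = t - 2 = -2 + t$)
$95 D{\left(0 \right)} + b{\left(-1 \right)} = 95 \cdot 12 - 3 = 1140 - 3 = 1137$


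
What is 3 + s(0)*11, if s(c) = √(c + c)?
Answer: 3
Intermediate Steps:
s(c) = √2*√c (s(c) = √(2*c) = √2*√c)
3 + s(0)*11 = 3 + (√2*√0)*11 = 3 + (√2*0)*11 = 3 + 0*11 = 3 + 0 = 3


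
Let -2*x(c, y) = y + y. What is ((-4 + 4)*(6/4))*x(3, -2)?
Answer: 0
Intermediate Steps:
x(c, y) = -y (x(c, y) = -(y + y)/2 = -y)
((-4 + 4)*(6/4))*x(3, -2) = ((-4 + 4)*(6/4))*(-1*(-2)) = (0*(6*(¼)))*2 = (0*(3/2))*2 = 0*2 = 0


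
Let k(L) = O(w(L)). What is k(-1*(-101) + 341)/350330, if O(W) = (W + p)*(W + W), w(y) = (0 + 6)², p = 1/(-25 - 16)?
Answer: 10620/1436353 ≈ 0.0073937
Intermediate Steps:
p = -1/41 (p = 1/(-41) = -1/41 ≈ -0.024390)
w(y) = 36 (w(y) = 6² = 36)
O(W) = 2*W*(-1/41 + W) (O(W) = (W - 1/41)*(W + W) = (-1/41 + W)*(2*W) = 2*W*(-1/41 + W))
k(L) = 106200/41 (k(L) = (2/41)*36*(-1 + 41*36) = (2/41)*36*(-1 + 1476) = (2/41)*36*1475 = 106200/41)
k(-1*(-101) + 341)/350330 = (106200/41)/350330 = (106200/41)*(1/350330) = 10620/1436353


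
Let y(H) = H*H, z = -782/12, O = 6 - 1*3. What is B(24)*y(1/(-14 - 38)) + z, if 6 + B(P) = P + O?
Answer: -528569/8112 ≈ -65.159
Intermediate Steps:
O = 3 (O = 6 - 3 = 3)
z = -391/6 (z = -782*1/12 = -391/6 ≈ -65.167)
B(P) = -3 + P (B(P) = -6 + (P + 3) = -6 + (3 + P) = -3 + P)
y(H) = H²
B(24)*y(1/(-14 - 38)) + z = (-3 + 24)*(1/(-14 - 38))² - 391/6 = 21*(1/(-52))² - 391/6 = 21*(-1/52)² - 391/6 = 21*(1/2704) - 391/6 = 21/2704 - 391/6 = -528569/8112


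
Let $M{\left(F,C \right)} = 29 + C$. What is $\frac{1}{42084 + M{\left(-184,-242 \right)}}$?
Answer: $\frac{1}{41871} \approx 2.3883 \cdot 10^{-5}$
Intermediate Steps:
$\frac{1}{42084 + M{\left(-184,-242 \right)}} = \frac{1}{42084 + \left(29 - 242\right)} = \frac{1}{42084 - 213} = \frac{1}{41871}$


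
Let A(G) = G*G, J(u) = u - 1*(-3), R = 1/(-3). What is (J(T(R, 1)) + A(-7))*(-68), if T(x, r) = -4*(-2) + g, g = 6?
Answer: -4488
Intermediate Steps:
R = -⅓ ≈ -0.33333
T(x, r) = 14 (T(x, r) = -4*(-2) + 6 = 8 + 6 = 14)
J(u) = 3 + u (J(u) = u + 3 = 3 + u)
A(G) = G²
(J(T(R, 1)) + A(-7))*(-68) = ((3 + 14) + (-7)²)*(-68) = (17 + 49)*(-68) = 66*(-68) = -4488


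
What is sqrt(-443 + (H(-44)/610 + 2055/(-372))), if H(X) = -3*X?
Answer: 9*I*sqrt(1979130055)/18910 ≈ 21.173*I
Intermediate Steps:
sqrt(-443 + (H(-44)/610 + 2055/(-372))) = sqrt(-443 + (-3*(-44)/610 + 2055/(-372))) = sqrt(-443 + (132*(1/610) + 2055*(-1/372))) = sqrt(-443 + (66/305 - 685/124)) = sqrt(-443 - 200741/37820) = sqrt(-16955001/37820) = 9*I*sqrt(1979130055)/18910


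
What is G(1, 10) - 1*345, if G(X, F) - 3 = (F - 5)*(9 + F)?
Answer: -247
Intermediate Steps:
G(X, F) = 3 + (-5 + F)*(9 + F) (G(X, F) = 3 + (F - 5)*(9 + F) = 3 + (-5 + F)*(9 + F))
G(1, 10) - 1*345 = (-42 + 10**2 + 4*10) - 1*345 = (-42 + 100 + 40) - 345 = 98 - 345 = -247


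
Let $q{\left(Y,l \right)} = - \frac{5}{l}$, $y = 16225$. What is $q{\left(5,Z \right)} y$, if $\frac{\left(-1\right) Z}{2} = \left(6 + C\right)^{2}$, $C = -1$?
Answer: $\frac{3245}{2} \approx 1622.5$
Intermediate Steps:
$Z = -50$ ($Z = - 2 \left(6 - 1\right)^{2} = - 2 \cdot 5^{2} = \left(-2\right) 25 = -50$)
$q{\left(5,Z \right)} y = - \frac{5}{-50} \cdot 16225 = \left(-5\right) \left(- \frac{1}{50}\right) 16225 = \frac{1}{10} \cdot 16225 = \frac{3245}{2}$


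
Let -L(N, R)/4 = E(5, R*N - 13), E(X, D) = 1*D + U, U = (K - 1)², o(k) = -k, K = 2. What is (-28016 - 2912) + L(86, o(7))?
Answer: -28472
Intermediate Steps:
U = 1 (U = (2 - 1)² = 1² = 1)
E(X, D) = 1 + D (E(X, D) = 1*D + 1 = D + 1 = 1 + D)
L(N, R) = 48 - 4*N*R (L(N, R) = -4*(1 + (R*N - 13)) = -4*(1 + (N*R - 13)) = -4*(1 + (-13 + N*R)) = -4*(-12 + N*R) = 48 - 4*N*R)
(-28016 - 2912) + L(86, o(7)) = (-28016 - 2912) + (48 - 4*86*(-1*7)) = -30928 + (48 - 4*86*(-7)) = -30928 + (48 + 2408) = -30928 + 2456 = -28472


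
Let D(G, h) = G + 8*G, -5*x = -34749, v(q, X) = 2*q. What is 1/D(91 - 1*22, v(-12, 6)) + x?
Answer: 21579134/3105 ≈ 6949.8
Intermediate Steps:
x = 34749/5 (x = -1/5*(-34749) = 34749/5 ≈ 6949.8)
D(G, h) = 9*G
1/D(91 - 1*22, v(-12, 6)) + x = 1/(9*(91 - 1*22)) + 34749/5 = 1/(9*(91 - 22)) + 34749/5 = 1/(9*69) + 34749/5 = 1/621 + 34749/5 = 21579134/3105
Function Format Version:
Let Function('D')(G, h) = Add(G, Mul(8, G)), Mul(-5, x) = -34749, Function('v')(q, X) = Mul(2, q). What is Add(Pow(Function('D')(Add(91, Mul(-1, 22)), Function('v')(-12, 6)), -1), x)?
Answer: Rational(21579134, 3105) ≈ 6949.8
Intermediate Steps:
x = Rational(34749, 5) (x = Mul(Rational(-1, 5), -34749) = Rational(34749, 5) ≈ 6949.8)
Function('D')(G, h) = Mul(9, G)
Add(Pow(Function('D')(Add(91, Mul(-1, 22)), Function('v')(-12, 6)), -1), x) = Add(Pow(Mul(9, Add(91, Mul(-1, 22))), -1), Rational(34749, 5)) = Add(Pow(Mul(9, Add(91, -22)), -1), Rational(34749, 5)) = Add(Pow(Mul(9, 69), -1), Rational(34749, 5)) = Add(Pow(621, -1), Rational(34749, 5)) = Add(Rational(1, 621), Rational(34749, 5)) = Rational(21579134, 3105)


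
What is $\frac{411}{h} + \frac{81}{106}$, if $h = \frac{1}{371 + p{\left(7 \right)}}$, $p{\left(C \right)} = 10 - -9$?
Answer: $\frac{16990821}{106} \approx 1.6029 \cdot 10^{5}$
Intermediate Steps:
$p{\left(C \right)} = 19$ ($p{\left(C \right)} = 10 + 9 = 19$)
$h = \frac{1}{390}$ ($h = \frac{1}{371 + 19} = \frac{1}{390} \approx 0.0025641$)
$\frac{411}{h} + \frac{81}{106} = 411 \frac{1}{\frac{1}{390}} + \frac{81}{106} = 411 \cdot 390 + 81 \cdot \frac{1}{106} = 160290 + \frac{81}{106} = \frac{16990821}{106}$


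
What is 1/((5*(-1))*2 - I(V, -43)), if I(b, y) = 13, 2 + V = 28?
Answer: -1/23 ≈ -0.043478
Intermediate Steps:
V = 26 (V = -2 + 28 = 26)
1/((5*(-1))*2 - I(V, -43)) = 1/((5*(-1))*2 - 1*13) = 1/(-5*2 - 13) = 1/(-10 - 13) = 1/(-23) = -1/23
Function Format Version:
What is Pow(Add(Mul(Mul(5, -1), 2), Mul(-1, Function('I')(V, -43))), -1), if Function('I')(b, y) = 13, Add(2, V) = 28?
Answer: Rational(-1, 23) ≈ -0.043478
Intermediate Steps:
V = 26 (V = Add(-2, 28) = 26)
Pow(Add(Mul(Mul(5, -1), 2), Mul(-1, Function('I')(V, -43))), -1) = Pow(Add(Mul(Mul(5, -1), 2), Mul(-1, 13)), -1) = Pow(Add(Mul(-5, 2), -13), -1) = Pow(Add(-10, -13), -1) = Pow(-23, -1) = Rational(-1, 23)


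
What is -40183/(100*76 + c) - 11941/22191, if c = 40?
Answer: -982930193/169539240 ≈ -5.7977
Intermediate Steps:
-40183/(100*76 + c) - 11941/22191 = -40183/(100*76 + 40) - 11941/22191 = -40183/(7600 + 40) - 11941*1/22191 = -40183/7640 - 11941/22191 = -982930193/169539240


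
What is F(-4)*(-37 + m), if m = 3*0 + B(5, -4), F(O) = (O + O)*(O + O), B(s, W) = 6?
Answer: -1984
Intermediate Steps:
F(O) = 4*O**2 (F(O) = (2*O)*(2*O) = 4*O**2)
m = 6 (m = 3*0 + 6 = 0 + 6 = 6)
F(-4)*(-37 + m) = (4*(-4)**2)*(-37 + 6) = (4*16)*(-31) = 64*(-31) = -1984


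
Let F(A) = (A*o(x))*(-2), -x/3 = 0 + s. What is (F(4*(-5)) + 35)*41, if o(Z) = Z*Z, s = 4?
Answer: 237595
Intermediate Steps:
x = -12 (x = -3*(0 + 4) = -3*4 = -12)
o(Z) = Z²
F(A) = -288*A (F(A) = (A*(-12)²)*(-2) = (A*144)*(-2) = (144*A)*(-2) = -288*A)
(F(4*(-5)) + 35)*41 = (-1152*(-5) + 35)*41 = (-288*(-20) + 35)*41 = (5760 + 35)*41 = 5795*41 = 237595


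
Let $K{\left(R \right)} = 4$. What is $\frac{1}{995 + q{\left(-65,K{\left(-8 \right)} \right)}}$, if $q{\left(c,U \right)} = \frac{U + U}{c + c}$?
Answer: $\frac{65}{64671} \approx 0.0010051$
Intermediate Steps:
$q{\left(c,U \right)} = \frac{U}{c}$ ($q{\left(c,U \right)} = \frac{2 U}{2 c} = 2 U \frac{1}{2 c} = \frac{U}{c}$)
$\frac{1}{995 + q{\left(-65,K{\left(-8 \right)} \right)}} = \frac{1}{995 + \frac{4}{-65}} = \frac{1}{995 + 4 \left(- \frac{1}{65}\right)} = \frac{1}{995 - \frac{4}{65}} = \frac{1}{\frac{64671}{65}} = \frac{65}{64671}$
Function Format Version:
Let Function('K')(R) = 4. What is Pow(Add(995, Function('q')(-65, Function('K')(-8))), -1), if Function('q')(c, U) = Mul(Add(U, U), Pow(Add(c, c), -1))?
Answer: Rational(65, 64671) ≈ 0.0010051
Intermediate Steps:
Function('q')(c, U) = Mul(U, Pow(c, -1)) (Function('q')(c, U) = Mul(Mul(2, U), Pow(Mul(2, c), -1)) = Mul(Mul(2, U), Mul(Rational(1, 2), Pow(c, -1))) = Mul(U, Pow(c, -1)))
Pow(Add(995, Function('q')(-65, Function('K')(-8))), -1) = Pow(Add(995, Mul(4, Pow(-65, -1))), -1) = Pow(Add(995, Mul(4, Rational(-1, 65))), -1) = Pow(Add(995, Rational(-4, 65)), -1) = Pow(Rational(64671, 65), -1) = Rational(65, 64671)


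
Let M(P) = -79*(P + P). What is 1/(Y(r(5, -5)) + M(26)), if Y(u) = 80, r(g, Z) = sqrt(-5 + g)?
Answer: -1/4028 ≈ -0.00024826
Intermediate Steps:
M(P) = -158*P
1/(Y(r(5, -5)) + M(26)) = 1/(80 - 158*26) = 1/(80 - 4108) = 1/(-4028) = -1/4028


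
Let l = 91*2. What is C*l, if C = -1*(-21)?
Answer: 3822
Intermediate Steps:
l = 182
C = 21
C*l = 21*182 = 3822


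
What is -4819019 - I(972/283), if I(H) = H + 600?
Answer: -1363953149/283 ≈ -4.8196e+6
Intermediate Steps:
I(H) = 600 + H
-4819019 - I(972/283) = -4819019 - (600 + 972/283) = -4819019 - 1*170772/283 = -4819019 - 170772/283 = -1363953149/283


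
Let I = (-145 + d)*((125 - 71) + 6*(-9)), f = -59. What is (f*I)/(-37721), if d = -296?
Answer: 0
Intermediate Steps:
I = 0 (I = (-145 - 296)*((125 - 71) + 6*(-9)) = -441*(54 - 54) = -441*0 = 0)
(f*I)/(-37721) = -59*0/(-37721) = 0*(-1/37721) = 0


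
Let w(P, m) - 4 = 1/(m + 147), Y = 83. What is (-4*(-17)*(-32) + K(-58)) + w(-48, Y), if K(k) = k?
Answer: -512899/230 ≈ -2230.0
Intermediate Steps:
w(P, m) = 4 + 1/(147 + m) (w(P, m) = 4 + 1/(m + 147) = 4 + 1/(147 + m))
(-4*(-17)*(-32) + K(-58)) + w(-48, Y) = (-4*(-17)*(-32) - 58) + (589 + 4*83)/(147 + 83) = (68*(-32) - 58) + (589 + 332)/230 = (-2176 - 58) + (1/230)*921 = -2234 + 921/230 = -512899/230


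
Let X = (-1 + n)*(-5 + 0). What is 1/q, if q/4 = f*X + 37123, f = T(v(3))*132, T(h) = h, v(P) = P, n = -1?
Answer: 1/164332 ≈ 6.0852e-6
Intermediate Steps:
X = 10 (X = (-1 - 1)*(-5 + 0) = -2*(-5) = 10)
f = 396 (f = 3*132 = 396)
q = 164332 (q = 4*(396*10 + 37123) = 4*(3960 + 37123) = 4*41083 = 164332)
1/q = 1/164332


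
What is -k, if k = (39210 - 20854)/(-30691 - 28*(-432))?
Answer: 18356/18595 ≈ 0.98715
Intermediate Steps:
k = -18356/18595 (k = 18356/(-30691 + 12096) = 18356/(-18595) = 18356*(-1/18595) = -18356/18595 ≈ -0.98715)
-k = -1*(-18356/18595) = 18356/18595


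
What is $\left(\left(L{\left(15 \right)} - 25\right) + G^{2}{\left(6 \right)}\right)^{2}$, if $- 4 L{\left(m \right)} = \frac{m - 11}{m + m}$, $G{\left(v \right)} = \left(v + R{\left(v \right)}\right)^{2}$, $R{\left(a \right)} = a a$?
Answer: $\frac{8714246584316641}{900} \approx 9.6825 \cdot 10^{12}$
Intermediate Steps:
$R{\left(a \right)} = a^{2}$
$G{\left(v \right)} = \left(v + v^{2}\right)^{2}$
$L{\left(m \right)} = - \frac{-11 + m}{8 m}$ ($L{\left(m \right)} = - \frac{\left(m - 11\right) \frac{1}{m + m}}{4} = - \frac{\left(-11 + m\right) \frac{1}{2 m}}{4} = - \frac{\frac{1}{2} \frac{1}{m} \left(-11 + m\right)}{4} = - \frac{-11 + m}{8 m}$)
$\left(\left(L{\left(15 \right)} - 25\right) + G^{2}{\left(6 \right)}\right)^{2} = \left(\left(\frac{11 - 15}{8 \cdot 15} - 25\right) + \left(6^{2} \left(1 + 6\right)^{2}\right)^{2}\right)^{2} = \left(\left(\frac{1}{8} \cdot \frac{1}{15} \left(11 - 15\right) - 25\right) + \left(36 \cdot 7^{2}\right)^{2}\right)^{2} = \left(\left(\frac{1}{8} \cdot \frac{1}{15} \left(-4\right) - 25\right) + \left(36 \cdot 49\right)^{2}\right)^{2} = \left(\left(- \frac{1}{30} - 25\right) + 1764^{2}\right)^{2} = \left(- \frac{751}{30} + 3111696\right)^{2} = \left(\frac{93350129}{30}\right)^{2} = \frac{8714246584316641}{900}$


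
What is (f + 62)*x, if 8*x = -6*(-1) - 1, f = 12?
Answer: 185/4 ≈ 46.250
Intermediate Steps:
x = 5/8 (x = (-6*(-1) - 1)/8 = (6 - 1)/8 = (1/8)*5 = 5/8 ≈ 0.62500)
(f + 62)*x = (12 + 62)*(5/8) = 74*(5/8) = 185/4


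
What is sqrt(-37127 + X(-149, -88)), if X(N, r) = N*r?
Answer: I*sqrt(24015) ≈ 154.97*I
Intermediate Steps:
sqrt(-37127 + X(-149, -88)) = sqrt(-37127 - 149*(-88)) = sqrt(-37127 + 13112) = sqrt(-24015) = I*sqrt(24015)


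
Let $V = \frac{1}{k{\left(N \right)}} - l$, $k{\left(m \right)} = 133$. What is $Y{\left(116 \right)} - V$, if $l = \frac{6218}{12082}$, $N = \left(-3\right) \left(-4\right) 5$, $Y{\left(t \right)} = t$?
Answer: $\frac{13372572}{114779} \approx 116.51$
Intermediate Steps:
$N = 60$ ($N = 12 \cdot 5 = 60$)
$l = \frac{3109}{6041}$ ($l = 6218 \cdot \frac{1}{12082} = \frac{3109}{6041} \approx 0.51465$)
$V = - \frac{58208}{114779}$ ($V = \frac{1}{133} - \frac{3109}{6041} = - \frac{58208}{114779} \approx -0.50713$)
$Y{\left(116 \right)} - V = 116 - - \frac{58208}{114779} = 116 + \frac{58208}{114779} = \frac{13372572}{114779}$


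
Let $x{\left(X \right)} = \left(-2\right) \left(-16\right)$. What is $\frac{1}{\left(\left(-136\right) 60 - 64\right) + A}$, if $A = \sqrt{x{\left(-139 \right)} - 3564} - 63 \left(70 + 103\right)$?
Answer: $- \frac{19123}{365692661} - \frac{2 i \sqrt{883}}{365692661} \approx -5.2293 \cdot 10^{-5} - 1.6252 \cdot 10^{-7} i$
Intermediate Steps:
$x{\left(X \right)} = 32$
$A = -10899 + 2 i \sqrt{883}$ ($A = \sqrt{32 - 3564} - 63 \left(70 + 103\right) = \sqrt{-3532} - 63 \cdot 173 = 2 i \sqrt{883} - 10899 = -10899 + 2 i \sqrt{883} \approx -10899.0 + 59.431 i$)
$\frac{1}{\left(\left(-136\right) 60 - 64\right) + A} = \frac{1}{\left(\left(-136\right) 60 - 64\right) - \left(10899 - 2 i \sqrt{883}\right)} = \frac{1}{\left(-8160 - 64\right) - \left(10899 - 2 i \sqrt{883}\right)} = \frac{1}{-8224 - \left(10899 - 2 i \sqrt{883}\right)} = \frac{1}{-19123 + 2 i \sqrt{883}}$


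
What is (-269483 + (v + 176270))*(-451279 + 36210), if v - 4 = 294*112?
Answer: 25020774389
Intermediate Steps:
v = 32932 (v = 4 + 294*112 = 4 + 32928 = 32932)
(-269483 + (v + 176270))*(-451279 + 36210) = (-269483 + (32932 + 176270))*(-451279 + 36210) = (-269483 + 209202)*(-415069) = -60281*(-415069) = 25020774389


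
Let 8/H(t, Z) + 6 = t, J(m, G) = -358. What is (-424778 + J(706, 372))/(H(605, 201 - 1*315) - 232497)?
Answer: 254656464/139265695 ≈ 1.8286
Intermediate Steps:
H(t, Z) = 8/(-6 + t)
(-424778 + J(706, 372))/(H(605, 201 - 1*315) - 232497) = (-424778 - 358)/(8/(-6 + 605) - 232497) = -425136/(8/599 - 232497) = -425136/(-139265695/599) = -425136*(-599/139265695) = 254656464/139265695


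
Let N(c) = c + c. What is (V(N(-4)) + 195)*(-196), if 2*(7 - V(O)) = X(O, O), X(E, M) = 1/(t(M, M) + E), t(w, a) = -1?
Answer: -356426/9 ≈ -39603.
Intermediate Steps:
N(c) = 2*c
X(E, M) = 1/(-1 + E)
V(O) = 7 - 1/(2*(-1 + O))
(V(N(-4)) + 195)*(-196) = ((-15 + 14*(2*(-4)))/(2*(-1 + 2*(-4))) + 195)*(-196) = ((-15 + 14*(-8))/(2*(-1 - 8)) + 195)*(-196) = ((½)*(-15 - 112)/(-9) + 195)*(-196) = ((½)*(-⅑)*(-127) + 195)*(-196) = (127/18 + 195)*(-196) = (3637/18)*(-196) = -356426/9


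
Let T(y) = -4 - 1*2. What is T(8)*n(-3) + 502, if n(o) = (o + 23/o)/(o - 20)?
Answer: 11482/23 ≈ 499.22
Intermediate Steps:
T(y) = -6 (T(y) = -4 - 2 = -6)
n(o) = (o + 23/o)/(-20 + o)
T(8)*n(-3) + 502 = -6*(23 + (-3)²)/((-3)*(-20 - 3)) + 502 = -(-2)*(23 + 9)/(-23) + 502 = -(-2)*(-1)*32/23 + 502 = -6*32/69 + 502 = -64/23 + 502 = 11482/23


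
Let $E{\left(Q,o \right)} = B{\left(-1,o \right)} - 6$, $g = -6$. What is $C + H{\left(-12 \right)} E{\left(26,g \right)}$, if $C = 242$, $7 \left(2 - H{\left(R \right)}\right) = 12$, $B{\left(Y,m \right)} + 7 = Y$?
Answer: $238$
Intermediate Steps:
$B{\left(Y,m \right)} = -7 + Y$
$H{\left(R \right)} = \frac{2}{7}$ ($H{\left(R \right)} = 2 - \frac{12}{7} = \frac{2}{7}$)
$E{\left(Q,o \right)} = -14$ ($E{\left(Q,o \right)} = \left(-7 - 1\right) - 6 = -8 - 6 = -14$)
$C + H{\left(-12 \right)} E{\left(26,g \right)} = 242 + \frac{2}{7} \left(-14\right) = 242 - 4 = 238$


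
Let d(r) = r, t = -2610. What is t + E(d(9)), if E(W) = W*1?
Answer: -2601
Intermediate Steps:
E(W) = W
t + E(d(9)) = -2610 + 9 = -2601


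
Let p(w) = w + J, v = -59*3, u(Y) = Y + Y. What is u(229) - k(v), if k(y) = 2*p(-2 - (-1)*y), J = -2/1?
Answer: 820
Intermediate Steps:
u(Y) = 2*Y
J = -2 (J = -2*1 = -2)
v = -177
p(w) = -2 + w (p(w) = w - 2 = -2 + w)
k(y) = -8 + 2*y (k(y) = 2*(-2 + (-2 - (-1)*y)) = 2*(-2 + (-2 + y)) = 2*(-4 + y) = -8 + 2*y)
u(229) - k(v) = 2*229 - (-8 + 2*(-177)) = 458 - (-8 - 354) = 458 - 1*(-362) = 458 + 362 = 820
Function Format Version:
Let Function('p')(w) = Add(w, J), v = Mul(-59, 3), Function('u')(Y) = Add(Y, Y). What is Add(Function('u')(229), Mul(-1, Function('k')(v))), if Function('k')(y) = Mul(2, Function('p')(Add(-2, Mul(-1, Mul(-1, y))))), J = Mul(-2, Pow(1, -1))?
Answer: 820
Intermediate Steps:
Function('u')(Y) = Mul(2, Y)
J = -2 (J = Mul(-2, 1) = -2)
v = -177
Function('p')(w) = Add(-2, w) (Function('p')(w) = Add(w, -2) = Add(-2, w))
Function('k')(y) = Add(-8, Mul(2, y)) (Function('k')(y) = Mul(2, Add(-2, Add(-2, Mul(-1, Mul(-1, y))))) = Mul(2, Add(-2, Add(-2, y))) = Mul(2, Add(-4, y)) = Add(-8, Mul(2, y)))
Add(Function('u')(229), Mul(-1, Function('k')(v))) = Add(Mul(2, 229), Mul(-1, Add(-8, Mul(2, -177)))) = Add(458, Mul(-1, Add(-8, -354))) = Add(458, Mul(-1, -362)) = Add(458, 362) = 820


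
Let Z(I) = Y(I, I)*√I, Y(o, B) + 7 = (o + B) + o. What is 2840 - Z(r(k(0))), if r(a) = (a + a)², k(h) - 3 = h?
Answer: 2234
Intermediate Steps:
k(h) = 3 + h
Y(o, B) = -7 + B + 2*o (Y(o, B) = -7 + ((o + B) + o) = -7 + ((B + o) + o) = -7 + (B + 2*o) = -7 + B + 2*o)
r(a) = 4*a² (r(a) = (2*a)² = 4*a²)
Z(I) = √I*(-7 + 3*I) (Z(I) = (-7 + I + 2*I)*√I = (-7 + 3*I)*√I = √I*(-7 + 3*I))
2840 - Z(r(k(0))) = 2840 - √(4*(3 + 0)²)*(-7 + 3*(4*(3 + 0)²)) = 2840 - √(4*3²)*(-7 + 3*(4*3²)) = 2840 - √(4*9)*(-7 + 3*(4*9)) = 2840 - √36*(-7 + 3*36) = 2840 - 6*(-7 + 108) = 2840 - 6*101 = 2840 - 1*606 = 2840 - 606 = 2234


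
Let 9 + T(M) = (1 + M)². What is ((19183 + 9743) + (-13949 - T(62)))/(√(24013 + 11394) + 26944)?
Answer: 296842048/725943729 - 11017*√35407/725943729 ≈ 0.40605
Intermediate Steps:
T(M) = -9 + (1 + M)²
((19183 + 9743) + (-13949 - T(62)))/(√(24013 + 11394) + 26944) = ((19183 + 9743) + (-13949 - (-9 + (1 + 62)²)))/(√(24013 + 11394) + 26944) = (28926 + (-13949 - (-9 + 63²)))/(√35407 + 26944) = (28926 + (-13949 - (-9 + 3969)))/(26944 + √35407) = (28926 + (-13949 - 1*3960))/(26944 + √35407) = (28926 + (-13949 - 3960))/(26944 + √35407) = (28926 - 17909)/(26944 + √35407) = 11017/(26944 + √35407)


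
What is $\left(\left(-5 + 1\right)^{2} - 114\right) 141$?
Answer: $-13818$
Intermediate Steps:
$\left(\left(-5 + 1\right)^{2} - 114\right) 141 = \left(\left(-4\right)^{2} - 114\right) 141 = \left(16 - 114\right) 141 = \left(-98\right) 141 = -13818$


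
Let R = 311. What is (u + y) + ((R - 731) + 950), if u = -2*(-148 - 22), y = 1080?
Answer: 1950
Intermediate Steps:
u = 340 (u = -2*(-170) = 340)
(u + y) + ((R - 731) + 950) = (340 + 1080) + ((311 - 731) + 950) = 1420 + (-420 + 950) = 1420 + 530 = 1950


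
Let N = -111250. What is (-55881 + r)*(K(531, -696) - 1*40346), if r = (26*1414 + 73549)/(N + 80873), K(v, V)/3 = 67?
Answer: 1841904083250/821 ≈ 2.2435e+9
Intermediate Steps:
K(v, V) = 201 (K(v, V) = 3*67 = 201)
r = -110313/30377 (r = (26*1414 + 73549)/(-111250 + 80873) = (36764 + 73549)/(-30377) = 110313*(-1/30377) = -110313/30377 ≈ -3.6315)
(-55881 + r)*(K(531, -696) - 1*40346) = (-55881 - 110313/30377)*(201 - 1*40346) = -1697607450*(201 - 40346)/30377 = -1697607450/30377*(-40145) = 1841904083250/821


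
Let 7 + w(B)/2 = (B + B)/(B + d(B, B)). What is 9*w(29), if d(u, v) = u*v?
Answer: -624/5 ≈ -124.80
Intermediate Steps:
w(B) = -14 + 4*B/(B + B²) (w(B) = -14 + 2*((B + B)/(B + B*B)) = -14 + 2*((2*B)/(B + B²)) = -14 + 2*(2*B/(B + B²)) = -14 + 4*B/(B + B²))
9*w(29) = 9*(2*(-5 - 7*29)/(1 + 29)) = 9*(2*(-5 - 203)/30) = 9*(2*(1/30)*(-208)) = 9*(-208/15) = -624/5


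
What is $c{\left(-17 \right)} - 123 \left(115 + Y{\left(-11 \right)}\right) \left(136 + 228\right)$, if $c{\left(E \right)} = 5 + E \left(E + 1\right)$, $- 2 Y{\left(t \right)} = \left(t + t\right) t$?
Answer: $268909$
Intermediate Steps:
$Y{\left(t \right)} = - t^{2}$ ($Y{\left(t \right)} = - \frac{\left(t + t\right) t}{2} = - \frac{2 t t}{2} = - \frac{2 t^{2}}{2} = - t^{2}$)
$c{\left(E \right)} = 5 + E \left(1 + E\right)$
$c{\left(-17 \right)} - 123 \left(115 + Y{\left(-11 \right)}\right) \left(136 + 228\right) = \left(5 - 17 + \left(-17\right)^{2}\right) - 123 \left(115 - \left(-11\right)^{2}\right) \left(136 + 228\right) = \left(5 - 17 + 289\right) - 123 \left(115 - 121\right) 364 = 277 - 123 \left(115 - 121\right) 364 = 277 - 123 \left(\left(-6\right) 364\right) = 277 - -268632 = 277 + 268632 = 268909$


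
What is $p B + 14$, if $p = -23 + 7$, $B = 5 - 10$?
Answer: $94$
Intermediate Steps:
$B = -5$ ($B = 5 - 10 = -5$)
$p = -16$
$p B + 14 = \left(-16\right) \left(-5\right) + 14 = 80 + 14 = 94$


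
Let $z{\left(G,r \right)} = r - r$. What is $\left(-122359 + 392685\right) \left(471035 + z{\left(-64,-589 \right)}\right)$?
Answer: $127333007410$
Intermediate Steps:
$z{\left(G,r \right)} = 0$
$\left(-122359 + 392685\right) \left(471035 + z{\left(-64,-589 \right)}\right) = \left(-122359 + 392685\right) \left(471035 + 0\right) = 270326 \cdot 471035 = 127333007410$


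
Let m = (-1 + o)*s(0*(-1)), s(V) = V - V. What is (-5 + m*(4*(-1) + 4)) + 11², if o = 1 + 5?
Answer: 116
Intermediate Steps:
o = 6
s(V) = 0
m = 0 (m = (-1 + 6)*0 = 5*0 = 0)
(-5 + m*(4*(-1) + 4)) + 11² = (-5 + 0*(4*(-1) + 4)) + 11² = (-5 + 0*(-4 + 4)) + 121 = (-5 + 0*0) + 121 = (-5 + 0) + 121 = -5 + 121 = 116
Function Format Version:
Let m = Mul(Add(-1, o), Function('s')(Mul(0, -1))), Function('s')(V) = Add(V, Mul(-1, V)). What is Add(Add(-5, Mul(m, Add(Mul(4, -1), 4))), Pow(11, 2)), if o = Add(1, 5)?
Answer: 116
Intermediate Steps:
o = 6
Function('s')(V) = 0
m = 0 (m = Mul(Add(-1, 6), 0) = Mul(5, 0) = 0)
Add(Add(-5, Mul(m, Add(Mul(4, -1), 4))), Pow(11, 2)) = Add(Add(-5, Mul(0, Add(Mul(4, -1), 4))), Pow(11, 2)) = Add(Add(-5, Mul(0, Add(-4, 4))), 121) = Add(Add(-5, Mul(0, 0)), 121) = Add(Add(-5, 0), 121) = Add(-5, 121) = 116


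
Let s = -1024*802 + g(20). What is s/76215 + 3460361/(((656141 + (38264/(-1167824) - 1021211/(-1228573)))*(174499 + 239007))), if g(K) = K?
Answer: -6660086658738955961801133799/618097660465737914812766145 ≈ -10.775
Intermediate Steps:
s = -821228 (s = -1024*802 + 20 = -821248 + 20 = -821228)
s/76215 + 3460361/(((656141 + (38264/(-1167824) - 1021211/(-1228573)))*(174499 + 239007))) = -821228/76215 + 3460361/(((656141 + (38264/(-1167824) - 1021211/(-1228573)))*(174499 + 239007))) = -821228*1/76215 + 3460361/(((656141 + (38264*(-1/1167824) - 1021211*(-1/1228573)))*413506)) = -821228/76215 + 3460361/(((656141 + (-4783/145978 + 1021211/1228573))*413506)) = -821228/76215 + 3460361/(((656141 + 143198074699/179344629394)*413506)) = -821228/76215 + 3460361/(((117675507673283253/179344629394)*413506)) = -821228/76215 + 3460361/(24329764237974332407509/89672314697) = -821228/76215 + 3460361*(89672314697/24329764237974332407509) = -821228/76215 + 310298580557225617/24329764237974332407509 = -6660086658738955961801133799/618097660465737914812766145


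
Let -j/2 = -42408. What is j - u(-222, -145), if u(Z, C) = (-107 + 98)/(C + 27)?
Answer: 10008279/118 ≈ 84816.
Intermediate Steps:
j = 84816 (j = -2*(-42408) = 84816)
u(Z, C) = -9/(27 + C)
j - u(-222, -145) = 84816 - (-9)/(27 - 145) = 84816 - (-9)/(-118) = 84816 - (-9)*(-1)/118 = 84816 - 1*9/118 = 84816 - 9/118 = 10008279/118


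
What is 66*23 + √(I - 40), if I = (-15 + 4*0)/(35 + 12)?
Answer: 1518 + I*√89065/47 ≈ 1518.0 + 6.3497*I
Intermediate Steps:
I = -15/47 (I = (-15 + 0)/47 = -15*1/47 = -15/47 ≈ -0.31915)
66*23 + √(I - 40) = 66*23 + √(-15/47 - 40) = 1518 + √(-1895/47) = 1518 + I*√89065/47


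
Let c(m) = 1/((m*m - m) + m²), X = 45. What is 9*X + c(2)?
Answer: 2431/6 ≈ 405.17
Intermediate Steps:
c(m) = 1/(-m + 2*m²) (c(m) = 1/((m² - m) + m²) = 1/(-m + 2*m²))
9*X + c(2) = 9*45 + 1/(2*(-1 + 2*2)) = 405 + 1/(2*(-1 + 4)) = 405 + (½)/3 = 405 + (½)*(⅓) = 405 + ⅙ = 2431/6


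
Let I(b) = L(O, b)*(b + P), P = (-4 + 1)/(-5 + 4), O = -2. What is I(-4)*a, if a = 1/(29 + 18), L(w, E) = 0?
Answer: 0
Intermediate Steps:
P = 3 (P = -3/(-1) = -3*(-1) = 3)
I(b) = 0 (I(b) = 0*(b + 3) = 0*(3 + b) = 0)
a = 1/47 ≈ 0.021277
I(-4)*a = 0*(1/47) = 0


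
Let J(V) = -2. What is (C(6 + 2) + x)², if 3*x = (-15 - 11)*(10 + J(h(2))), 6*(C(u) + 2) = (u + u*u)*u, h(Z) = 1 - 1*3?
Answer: 5476/9 ≈ 608.44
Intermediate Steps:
h(Z) = -2 (h(Z) = 1 - 3 = -2)
C(u) = -2 + u*(u + u²)/6 (C(u) = -2 + ((u + u*u)*u)/6 = -2 + ((u + u²)*u)/6 = -2 + (u*(u + u²))/6 = -2 + u*(u + u²)/6)
x = -208/3 (x = ((-15 - 11)*(10 - 2))/3 = (-26*8)/3 = (⅓)*(-208) = -208/3 ≈ -69.333)
(C(6 + 2) + x)² = ((-2 + (6 + 2)²/6 + (6 + 2)³/6) - 208/3)² = ((-2 + (⅙)*8² + (⅙)*8³) - 208/3)² = ((-2 + (⅙)*64 + (⅙)*512) - 208/3)² = ((-2 + 32/3 + 256/3) - 208/3)² = (94 - 208/3)² = (74/3)² = 5476/9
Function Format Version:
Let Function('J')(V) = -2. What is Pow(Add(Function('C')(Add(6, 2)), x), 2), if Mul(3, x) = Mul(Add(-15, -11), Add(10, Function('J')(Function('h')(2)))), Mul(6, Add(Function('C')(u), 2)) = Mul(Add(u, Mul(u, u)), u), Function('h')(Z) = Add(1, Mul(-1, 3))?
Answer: Rational(5476, 9) ≈ 608.44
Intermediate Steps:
Function('h')(Z) = -2 (Function('h')(Z) = Add(1, -3) = -2)
Function('C')(u) = Add(-2, Mul(Rational(1, 6), u, Add(u, Pow(u, 2)))) (Function('C')(u) = Add(-2, Mul(Rational(1, 6), Mul(Add(u, Mul(u, u)), u))) = Add(-2, Mul(Rational(1, 6), Mul(Add(u, Pow(u, 2)), u))) = Add(-2, Mul(Rational(1, 6), Mul(u, Add(u, Pow(u, 2))))) = Add(-2, Mul(Rational(1, 6), u, Add(u, Pow(u, 2)))))
x = Rational(-208, 3) (x = Mul(Rational(1, 3), Mul(Add(-15, -11), Add(10, -2))) = Mul(Rational(1, 3), Mul(-26, 8)) = Mul(Rational(1, 3), -208) = Rational(-208, 3) ≈ -69.333)
Pow(Add(Function('C')(Add(6, 2)), x), 2) = Pow(Add(Add(-2, Mul(Rational(1, 6), Pow(Add(6, 2), 2)), Mul(Rational(1, 6), Pow(Add(6, 2), 3))), Rational(-208, 3)), 2) = Pow(Add(Add(-2, Mul(Rational(1, 6), Pow(8, 2)), Mul(Rational(1, 6), Pow(8, 3))), Rational(-208, 3)), 2) = Pow(Add(Add(-2, Mul(Rational(1, 6), 64), Mul(Rational(1, 6), 512)), Rational(-208, 3)), 2) = Pow(Add(Add(-2, Rational(32, 3), Rational(256, 3)), Rational(-208, 3)), 2) = Pow(Add(94, Rational(-208, 3)), 2) = Pow(Rational(74, 3), 2) = Rational(5476, 9)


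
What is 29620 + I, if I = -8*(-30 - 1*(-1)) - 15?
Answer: 29837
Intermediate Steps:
I = 217 (I = -8*(-30 + 1) - 15 = -8*(-29) - 15 = 232 - 15 = 217)
29620 + I = 29620 + 217 = 29837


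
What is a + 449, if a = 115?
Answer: 564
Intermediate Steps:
a + 449 = 115 + 449 = 564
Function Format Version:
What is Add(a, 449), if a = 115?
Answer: 564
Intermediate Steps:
Add(a, 449) = Add(115, 449) = 564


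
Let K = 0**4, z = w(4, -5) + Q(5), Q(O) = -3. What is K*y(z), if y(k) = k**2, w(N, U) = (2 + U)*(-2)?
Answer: 0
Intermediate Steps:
w(N, U) = -4 - 2*U
z = 3 (z = (-4 - 2*(-5)) - 3 = (-4 + 10) - 3 = 6 - 3 = 3)
K = 0
K*y(z) = 0*3**2 = 0*9 = 0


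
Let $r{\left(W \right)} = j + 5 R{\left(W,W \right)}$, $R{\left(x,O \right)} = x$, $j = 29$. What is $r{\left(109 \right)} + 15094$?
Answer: $15668$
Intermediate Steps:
$r{\left(W \right)} = 29 + 5 W$
$r{\left(109 \right)} + 15094 = \left(29 + 5 \cdot 109\right) + 15094 = \left(29 + 545\right) + 15094 = 574 + 15094 = 15668$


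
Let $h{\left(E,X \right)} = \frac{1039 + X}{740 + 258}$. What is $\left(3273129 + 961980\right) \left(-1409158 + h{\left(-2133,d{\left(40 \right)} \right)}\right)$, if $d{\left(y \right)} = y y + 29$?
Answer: $- \frac{2977995276747372}{499} \approx -5.9679 \cdot 10^{12}$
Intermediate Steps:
$d{\left(y \right)} = 29 + y^{2}$ ($d{\left(y \right)} = y^{2} + 29 = 29 + y^{2}$)
$h{\left(E,X \right)} = \frac{1039}{998} + \frac{X}{998}$ ($h{\left(E,X \right)} = \frac{1039 + X}{998} = \left(1039 + X\right) \frac{1}{998} = \frac{1039}{998} + \frac{X}{998}$)
$\left(3273129 + 961980\right) \left(-1409158 + h{\left(-2133,d{\left(40 \right)} \right)}\right) = \left(3273129 + 961980\right) \left(-1409158 + \left(\frac{1039}{998} + \frac{29 + 40^{2}}{998}\right)\right) = 4235109 \left(-1409158 + \left(\frac{1039}{998} + \frac{29 + 1600}{998}\right)\right) = 4235109 \left(-1409158 + \left(\frac{1039}{998} + \frac{1}{998} \cdot 1629\right)\right) = 4235109 \left(-1409158 + \left(\frac{1039}{998} + \frac{1629}{998}\right)\right) = 4235109 \left(-1409158 + \frac{1334}{499}\right) = 4235109 \left(- \frac{703168508}{499}\right) = - \frac{2977995276747372}{499}$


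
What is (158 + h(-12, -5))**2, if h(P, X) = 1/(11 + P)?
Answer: 24649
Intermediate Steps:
(158 + h(-12, -5))**2 = (158 + 1/(11 - 12))**2 = (158 + 1/(-1))**2 = (158 - 1)**2 = 157**2 = 24649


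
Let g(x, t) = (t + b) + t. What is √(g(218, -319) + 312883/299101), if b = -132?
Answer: I*√68791700696587/299101 ≈ 27.73*I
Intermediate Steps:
g(x, t) = -132 + 2*t (g(x, t) = (t - 132) + t = (-132 + t) + t = -132 + 2*t)
√(g(218, -319) + 312883/299101) = √((-132 + 2*(-319)) + 312883/299101) = √((-132 - 638) + 312883*(1/299101)) = √(-770 + 312883/299101) = √(-229994887/299101) = I*√68791700696587/299101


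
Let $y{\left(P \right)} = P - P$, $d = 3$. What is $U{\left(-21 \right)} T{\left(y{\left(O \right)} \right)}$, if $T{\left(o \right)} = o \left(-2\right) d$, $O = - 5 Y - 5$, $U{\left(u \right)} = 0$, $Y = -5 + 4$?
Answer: $0$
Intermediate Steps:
$Y = -1$
$O = 0$ ($O = \left(-5\right) \left(-1\right) - 5 = 5 - 5 = 0$)
$y{\left(P \right)} = 0$
$T{\left(o \right)} = - 6 o$ ($T{\left(o \right)} = o \left(-2\right) 3 = - 2 o 3 = - 6 o$)
$U{\left(-21 \right)} T{\left(y{\left(O \right)} \right)} = 0 \left(\left(-6\right) 0\right) = 0 \cdot 0 = 0$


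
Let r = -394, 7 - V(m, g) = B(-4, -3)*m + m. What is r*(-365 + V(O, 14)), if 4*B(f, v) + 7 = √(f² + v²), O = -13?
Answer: 138491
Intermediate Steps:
B(f, v) = -7/4 + √(f² + v²)/4
V(m, g) = 7 - m/2 (V(m, g) = 7 - ((-7/4 + √((-4)² + (-3)²)/4)*m + m) = 7 - ((-7/4 + √(16 + 9)/4)*m + m) = 7 - ((-7/4 + √25/4)*m + m) = 7 - ((-7/4 + (¼)*5)*m + m) = 7 - ((-7/4 + 5/4)*m + m) = 7 - (-m/2 + m) = 7 - m/2)
r*(-365 + V(O, 14)) = -394*(-365 + (7 - ½*(-13))) = -394*(-365 + (7 + 13/2)) = -394*(-365 + 27/2) = -394*(-703/2) = 138491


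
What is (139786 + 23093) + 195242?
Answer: 358121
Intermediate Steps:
(139786 + 23093) + 195242 = 162879 + 195242 = 358121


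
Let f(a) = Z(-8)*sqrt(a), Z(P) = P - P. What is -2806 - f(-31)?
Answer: -2806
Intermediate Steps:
Z(P) = 0
f(a) = 0 (f(a) = 0*sqrt(a) = 0)
-2806 - f(-31) = -2806 - 1*0 = -2806 + 0 = -2806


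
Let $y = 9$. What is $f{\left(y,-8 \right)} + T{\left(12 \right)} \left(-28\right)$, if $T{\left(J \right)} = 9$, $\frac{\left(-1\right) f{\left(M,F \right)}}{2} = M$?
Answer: $-270$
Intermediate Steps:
$f{\left(M,F \right)} = - 2 M$
$f{\left(y,-8 \right)} + T{\left(12 \right)} \left(-28\right) = \left(-2\right) 9 + 9 \left(-28\right) = -18 - 252 = -270$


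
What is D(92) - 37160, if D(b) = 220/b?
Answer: -854625/23 ≈ -37158.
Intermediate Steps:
D(92) - 37160 = 220/92 - 37160 = 220*(1/92) - 37160 = 55/23 - 37160 = -854625/23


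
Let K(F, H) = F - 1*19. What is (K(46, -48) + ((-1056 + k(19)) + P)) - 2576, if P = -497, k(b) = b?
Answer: -4083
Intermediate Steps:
K(F, H) = -19 + F (K(F, H) = F - 19 = -19 + F)
(K(46, -48) + ((-1056 + k(19)) + P)) - 2576 = ((-19 + 46) + ((-1056 + 19) - 497)) - 2576 = (27 + (-1037 - 497)) - 2576 = (27 - 1534) - 2576 = -1507 - 2576 = -4083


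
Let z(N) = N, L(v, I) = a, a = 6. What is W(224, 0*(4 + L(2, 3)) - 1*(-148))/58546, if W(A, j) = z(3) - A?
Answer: -221/58546 ≈ -0.0037748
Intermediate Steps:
L(v, I) = 6
W(A, j) = 3 - A
W(224, 0*(4 + L(2, 3)) - 1*(-148))/58546 = (3 - 1*224)/58546 = (3 - 224)*(1/58546) = -221*1/58546 = -221/58546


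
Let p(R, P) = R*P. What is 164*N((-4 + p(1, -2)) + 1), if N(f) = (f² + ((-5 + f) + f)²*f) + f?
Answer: -181220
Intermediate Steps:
p(R, P) = P*R
N(f) = f + f² + f*(-5 + 2*f)² (N(f) = (f² + (-5 + 2*f)²*f) + f = (f² + f*(-5 + 2*f)²) + f = f + f² + f*(-5 + 2*f)²)
164*N((-4 + p(1, -2)) + 1) = 164*(((-4 - 2*1) + 1)*(1 + ((-4 - 2*1) + 1) + (-5 + 2*((-4 - 2*1) + 1))²)) = 164*(((-4 - 2) + 1)*(1 + ((-4 - 2) + 1) + (-5 + 2*((-4 - 2) + 1))²)) = 164*((-6 + 1)*(1 + (-6 + 1) + (-5 + 2*(-6 + 1))²)) = 164*(-5*(1 - 5 + (-5 + 2*(-5))²)) = 164*(-5*(1 - 5 + (-5 - 10)²)) = 164*(-5*(1 - 5 + (-15)²)) = 164*(-5*(1 - 5 + 225)) = 164*(-5*221) = 164*(-1105) = -181220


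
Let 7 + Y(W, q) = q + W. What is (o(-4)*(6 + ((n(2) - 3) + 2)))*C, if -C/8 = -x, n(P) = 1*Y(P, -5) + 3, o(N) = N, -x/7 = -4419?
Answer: 1979712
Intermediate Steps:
x = 30933 (x = -7*(-4419) = 30933)
Y(W, q) = -7 + W + q (Y(W, q) = -7 + (q + W) = -7 + (W + q) = -7 + W + q)
n(P) = -9 + P (n(P) = 1*(-7 + P - 5) + 3 = 1*(-12 + P) + 3 = (-12 + P) + 3 = -9 + P)
C = 247464 (C = -(-8)*30933 = -8*(-30933) = 247464)
(o(-4)*(6 + ((n(2) - 3) + 2)))*C = -4*(6 + (((-9 + 2) - 3) + 2))*247464 = -4*(6 + ((-7 - 3) + 2))*247464 = -4*(6 + (-10 + 2))*247464 = -4*(6 - 8)*247464 = -4*(-2)*247464 = 8*247464 = 1979712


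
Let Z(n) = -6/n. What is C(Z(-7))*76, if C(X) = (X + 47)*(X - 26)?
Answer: -4480960/49 ≈ -91448.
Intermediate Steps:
C(X) = (-26 + X)*(47 + X) (C(X) = (47 + X)*(-26 + X) = (-26 + X)*(47 + X))
C(Z(-7))*76 = (-1222 + (-6/(-7))² + 21*(-6/(-7)))*76 = (-1222 + (-6*(-⅐))² + 21*(-6*(-⅐)))*76 = (-1222 + (6/7)² + 21*(6/7))*76 = (-1222 + 36/49 + 18)*76 = -58960/49*76 = -4480960/49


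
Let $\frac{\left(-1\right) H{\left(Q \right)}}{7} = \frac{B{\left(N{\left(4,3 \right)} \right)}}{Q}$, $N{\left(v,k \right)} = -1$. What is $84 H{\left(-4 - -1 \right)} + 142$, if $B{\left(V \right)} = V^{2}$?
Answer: $338$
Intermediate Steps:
$H{\left(Q \right)} = - \frac{7}{Q}$ ($H{\left(Q \right)} = - 7 \frac{\left(-1\right)^{2}}{Q} = - 7 \cdot 1 \frac{1}{Q} = - \frac{7}{Q}$)
$84 H{\left(-4 - -1 \right)} + 142 = 84 \left(- \frac{7}{-4 - -1}\right) + 142 = 84 \left(- \frac{7}{-4 + 1}\right) + 142 = 84 \left(- \frac{7}{-3}\right) + 142 = 84 \left(\left(-7\right) \left(- \frac{1}{3}\right)\right) + 142 = 84 \cdot \frac{7}{3} + 142 = 196 + 142 = 338$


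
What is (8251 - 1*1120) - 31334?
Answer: -24203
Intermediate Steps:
(8251 - 1*1120) - 31334 = (8251 - 1120) - 31334 = 7131 - 31334 = -24203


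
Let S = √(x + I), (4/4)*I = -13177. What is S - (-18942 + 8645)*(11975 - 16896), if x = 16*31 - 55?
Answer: -50671537 + 8*I*√199 ≈ -5.0672e+7 + 112.85*I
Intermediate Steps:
I = -13177
x = 441 (x = 496 - 55 = 441)
S = 8*I*√199 (S = √(441 - 13177) = √(-12736) = 8*I*√199 ≈ 112.85*I)
S - (-18942 + 8645)*(11975 - 16896) = 8*I*√199 - (-18942 + 8645)*(11975 - 16896) = 8*I*√199 - (-10297)*(-4921) = 8*I*√199 - 1*50671537 = 8*I*√199 - 50671537 = -50671537 + 8*I*√199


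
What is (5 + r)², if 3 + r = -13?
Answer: 121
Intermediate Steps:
r = -16 (r = -3 - 13 = -16)
(5 + r)² = (5 - 16)² = (-11)² = 121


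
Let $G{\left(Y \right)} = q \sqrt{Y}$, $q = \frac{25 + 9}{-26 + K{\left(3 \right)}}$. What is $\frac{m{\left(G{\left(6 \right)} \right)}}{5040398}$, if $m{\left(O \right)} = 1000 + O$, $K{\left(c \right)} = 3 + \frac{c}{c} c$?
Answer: $\frac{500}{2520199} - \frac{\sqrt{6}}{2964940} \approx 0.00019757$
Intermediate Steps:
$K{\left(c \right)} = 3 + c$ ($K{\left(c \right)} = 3 + 1 c = 3 + c$)
$q = - \frac{17}{10}$ ($q = \frac{25 + 9}{-26 + \left(3 + 3\right)} = \frac{34}{-26 + 6} = \frac{34}{-20} = 34 \left(- \frac{1}{20}\right) = - \frac{17}{10} \approx -1.7$)
$G{\left(Y \right)} = - \frac{17 \sqrt{Y}}{10}$
$\frac{m{\left(G{\left(6 \right)} \right)}}{5040398} = \frac{1000 - \frac{17 \sqrt{6}}{10}}{5040398} = \left(1000 - \frac{17 \sqrt{6}}{10}\right) \frac{1}{5040398} = \frac{500}{2520199} - \frac{\sqrt{6}}{2964940}$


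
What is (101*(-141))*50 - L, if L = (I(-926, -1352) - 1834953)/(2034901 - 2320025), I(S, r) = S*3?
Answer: -29003483133/40732 ≈ -7.1206e+5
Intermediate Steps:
I(S, r) = 3*S
L = 262533/40732 (L = (3*(-926) - 1834953)/(2034901 - 2320025) = (-2778 - 1834953)/(-285124) = -1837731*(-1/285124) = 262533/40732 ≈ 6.4454)
(101*(-141))*50 - L = (101*(-141))*50 - 1*262533/40732 = -14241*50 - 262533/40732 = -712050 - 262533/40732 = -29003483133/40732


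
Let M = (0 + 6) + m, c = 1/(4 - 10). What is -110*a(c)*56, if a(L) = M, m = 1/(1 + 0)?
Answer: -43120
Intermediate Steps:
m = 1 (m = 1/1 = 1)
c = -⅙ (c = 1/(-6) = -⅙ ≈ -0.16667)
M = 7 (M = (0 + 6) + 1 = 6 + 1 = 7)
a(L) = 7
-110*a(c)*56 = -110*7*56 = -770*56 = -43120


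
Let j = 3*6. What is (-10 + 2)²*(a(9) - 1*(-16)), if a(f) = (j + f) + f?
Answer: 3328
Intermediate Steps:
j = 18
a(f) = 18 + 2*f (a(f) = (18 + f) + f = 18 + 2*f)
(-10 + 2)²*(a(9) - 1*(-16)) = (-10 + 2)²*((18 + 2*9) - 1*(-16)) = (-8)²*((18 + 18) + 16) = 64*(36 + 16) = 64*52 = 3328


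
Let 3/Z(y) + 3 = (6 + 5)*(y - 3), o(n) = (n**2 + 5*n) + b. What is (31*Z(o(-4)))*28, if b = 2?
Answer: -1302/29 ≈ -44.897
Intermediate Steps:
o(n) = 2 + n**2 + 5*n (o(n) = (n**2 + 5*n) + 2 = 2 + n**2 + 5*n)
Z(y) = 3/(-36 + 11*y) (Z(y) = 3/(-3 + (6 + 5)*(y - 3)) = 3/(-3 + 11*(-3 + y)) = 3/(-3 + (-33 + 11*y)) = 3/(-36 + 11*y))
(31*Z(o(-4)))*28 = (31*(3/(-36 + 11*(2 + (-4)**2 + 5*(-4)))))*28 = (31*(3/(-36 + 11*(2 + 16 - 20))))*28 = (31*(3/(-36 + 11*(-2))))*28 = (31*(3/(-36 - 22)))*28 = (31*(3/(-58)))*28 = (31*(3*(-1/58)))*28 = (31*(-3/58))*28 = -93/58*28 = -1302/29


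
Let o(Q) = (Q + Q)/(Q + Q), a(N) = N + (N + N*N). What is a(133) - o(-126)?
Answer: 17954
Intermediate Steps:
a(N) = N² + 2*N (a(N) = N + (N + N²) = N² + 2*N)
o(Q) = 1 (o(Q) = (2*Q)/((2*Q)) = (2*Q)*(1/(2*Q)) = 1)
a(133) - o(-126) = 133*(2 + 133) - 1*1 = 133*135 - 1 = 17955 - 1 = 17954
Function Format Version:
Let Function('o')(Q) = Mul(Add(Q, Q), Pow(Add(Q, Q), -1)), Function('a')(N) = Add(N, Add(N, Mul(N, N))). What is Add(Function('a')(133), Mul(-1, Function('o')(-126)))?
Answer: 17954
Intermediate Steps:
Function('a')(N) = Add(Pow(N, 2), Mul(2, N)) (Function('a')(N) = Add(N, Add(N, Pow(N, 2))) = Add(Pow(N, 2), Mul(2, N)))
Function('o')(Q) = 1 (Function('o')(Q) = Mul(Mul(2, Q), Pow(Mul(2, Q), -1)) = Mul(Mul(2, Q), Mul(Rational(1, 2), Pow(Q, -1))) = 1)
Add(Function('a')(133), Mul(-1, Function('o')(-126))) = Add(Mul(133, Add(2, 133)), Mul(-1, 1)) = Add(Mul(133, 135), -1) = Add(17955, -1) = 17954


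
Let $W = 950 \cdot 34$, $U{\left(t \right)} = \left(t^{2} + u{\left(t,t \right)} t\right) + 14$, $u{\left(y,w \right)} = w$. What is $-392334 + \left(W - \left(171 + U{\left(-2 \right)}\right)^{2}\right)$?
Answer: $-397283$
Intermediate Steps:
$U{\left(t \right)} = 14 + 2 t^{2}$ ($U{\left(t \right)} = \left(t^{2} + t t\right) + 14 = \left(t^{2} + t^{2}\right) + 14 = 2 t^{2} + 14 = 14 + 2 t^{2}$)
$W = 32300$
$-392334 + \left(W - \left(171 + U{\left(-2 \right)}\right)^{2}\right) = -392334 + \left(32300 - \left(171 + \left(14 + 2 \left(-2\right)^{2}\right)\right)^{2}\right) = -392334 + \left(32300 - \left(171 + \left(14 + 2 \cdot 4\right)\right)^{2}\right) = -392334 + \left(32300 - \left(171 + \left(14 + 8\right)\right)^{2}\right) = -392334 + \left(32300 - \left(171 + 22\right)^{2}\right) = -392334 + \left(32300 - 193^{2}\right) = -392334 + \left(32300 - 37249\right) = -392334 - 4949 = -397283$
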